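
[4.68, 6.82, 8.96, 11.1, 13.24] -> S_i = 4.68 + 2.14*i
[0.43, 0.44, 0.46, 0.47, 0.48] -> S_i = 0.43*1.03^i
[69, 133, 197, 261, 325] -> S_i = 69 + 64*i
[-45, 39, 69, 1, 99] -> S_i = Random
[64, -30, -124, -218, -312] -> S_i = 64 + -94*i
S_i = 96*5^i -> [96, 480, 2400, 12000, 60000]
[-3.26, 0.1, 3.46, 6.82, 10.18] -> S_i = -3.26 + 3.36*i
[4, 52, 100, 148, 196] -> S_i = 4 + 48*i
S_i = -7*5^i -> [-7, -35, -175, -875, -4375]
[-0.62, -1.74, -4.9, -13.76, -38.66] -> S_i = -0.62*2.81^i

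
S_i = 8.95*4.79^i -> [8.95, 42.87, 205.35, 983.63, 4711.56]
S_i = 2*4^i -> [2, 8, 32, 128, 512]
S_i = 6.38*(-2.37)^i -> [6.38, -15.12, 35.84, -84.93, 201.29]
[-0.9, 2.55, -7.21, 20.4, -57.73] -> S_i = -0.90*(-2.83)^i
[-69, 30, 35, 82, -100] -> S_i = Random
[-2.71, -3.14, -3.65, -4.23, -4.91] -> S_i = -2.71*1.16^i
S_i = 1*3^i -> [1, 3, 9, 27, 81]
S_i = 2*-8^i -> [2, -16, 128, -1024, 8192]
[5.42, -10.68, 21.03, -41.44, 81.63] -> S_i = 5.42*(-1.97)^i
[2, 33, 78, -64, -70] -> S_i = Random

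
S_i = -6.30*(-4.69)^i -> [-6.3, 29.55, -138.58, 649.92, -3048.12]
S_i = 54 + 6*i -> [54, 60, 66, 72, 78]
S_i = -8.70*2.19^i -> [-8.7, -19.05, -41.73, -91.38, -200.12]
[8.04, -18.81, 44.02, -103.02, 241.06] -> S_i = 8.04*(-2.34)^i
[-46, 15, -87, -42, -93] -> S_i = Random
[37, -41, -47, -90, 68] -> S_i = Random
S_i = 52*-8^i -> [52, -416, 3328, -26624, 212992]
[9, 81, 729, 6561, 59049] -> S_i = 9*9^i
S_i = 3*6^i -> [3, 18, 108, 648, 3888]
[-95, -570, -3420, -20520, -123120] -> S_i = -95*6^i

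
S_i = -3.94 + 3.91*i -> [-3.94, -0.03, 3.88, 7.79, 11.7]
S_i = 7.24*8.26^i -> [7.24, 59.8, 493.97, 4080.17, 33702.24]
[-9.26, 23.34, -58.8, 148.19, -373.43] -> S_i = -9.26*(-2.52)^i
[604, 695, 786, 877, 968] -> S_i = 604 + 91*i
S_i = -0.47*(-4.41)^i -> [-0.47, 2.07, -9.14, 40.31, -177.77]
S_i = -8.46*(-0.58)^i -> [-8.46, 4.91, -2.85, 1.65, -0.96]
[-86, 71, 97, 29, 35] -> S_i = Random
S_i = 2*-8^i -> [2, -16, 128, -1024, 8192]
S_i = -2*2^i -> [-2, -4, -8, -16, -32]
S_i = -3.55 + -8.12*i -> [-3.55, -11.67, -19.79, -27.91, -36.03]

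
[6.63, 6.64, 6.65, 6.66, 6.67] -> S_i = 6.63 + 0.01*i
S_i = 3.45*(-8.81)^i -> [3.45, -30.39, 267.78, -2359.1, 20783.69]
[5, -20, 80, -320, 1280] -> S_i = 5*-4^i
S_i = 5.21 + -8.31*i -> [5.21, -3.1, -11.41, -19.72, -28.03]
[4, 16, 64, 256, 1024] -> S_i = 4*4^i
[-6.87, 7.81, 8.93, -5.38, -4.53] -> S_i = Random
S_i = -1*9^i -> [-1, -9, -81, -729, -6561]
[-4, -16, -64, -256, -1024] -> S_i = -4*4^i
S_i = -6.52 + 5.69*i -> [-6.52, -0.83, 4.86, 10.55, 16.24]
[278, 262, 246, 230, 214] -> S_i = 278 + -16*i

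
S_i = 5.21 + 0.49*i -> [5.21, 5.7, 6.19, 6.68, 7.17]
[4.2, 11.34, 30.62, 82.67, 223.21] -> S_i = 4.20*2.70^i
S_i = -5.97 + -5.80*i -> [-5.97, -11.77, -17.57, -23.37, -29.17]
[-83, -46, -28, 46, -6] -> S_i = Random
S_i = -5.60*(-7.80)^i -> [-5.6, 43.68, -340.7, 2657.49, -20728.43]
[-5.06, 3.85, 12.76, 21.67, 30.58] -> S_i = -5.06 + 8.91*i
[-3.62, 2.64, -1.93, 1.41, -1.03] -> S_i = -3.62*(-0.73)^i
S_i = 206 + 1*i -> [206, 207, 208, 209, 210]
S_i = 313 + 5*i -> [313, 318, 323, 328, 333]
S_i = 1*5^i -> [1, 5, 25, 125, 625]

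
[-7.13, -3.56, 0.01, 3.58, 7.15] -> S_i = -7.13 + 3.57*i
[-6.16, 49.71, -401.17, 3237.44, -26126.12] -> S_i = -6.16*(-8.07)^i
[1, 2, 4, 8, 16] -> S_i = 1*2^i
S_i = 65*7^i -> [65, 455, 3185, 22295, 156065]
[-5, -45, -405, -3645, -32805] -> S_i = -5*9^i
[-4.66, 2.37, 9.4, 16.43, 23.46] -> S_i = -4.66 + 7.03*i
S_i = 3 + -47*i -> [3, -44, -91, -138, -185]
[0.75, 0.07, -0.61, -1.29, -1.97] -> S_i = 0.75 + -0.68*i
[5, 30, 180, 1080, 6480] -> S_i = 5*6^i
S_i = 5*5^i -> [5, 25, 125, 625, 3125]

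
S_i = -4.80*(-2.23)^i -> [-4.8, 10.7, -23.87, 53.23, -118.7]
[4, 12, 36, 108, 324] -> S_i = 4*3^i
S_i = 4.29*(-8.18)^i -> [4.29, -35.09, 287.05, -2348.1, 19207.49]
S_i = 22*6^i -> [22, 132, 792, 4752, 28512]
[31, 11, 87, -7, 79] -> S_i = Random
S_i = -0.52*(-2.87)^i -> [-0.52, 1.49, -4.28, 12.29, -35.28]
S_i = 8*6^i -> [8, 48, 288, 1728, 10368]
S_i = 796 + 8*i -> [796, 804, 812, 820, 828]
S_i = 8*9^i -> [8, 72, 648, 5832, 52488]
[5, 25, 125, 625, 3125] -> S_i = 5*5^i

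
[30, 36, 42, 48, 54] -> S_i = 30 + 6*i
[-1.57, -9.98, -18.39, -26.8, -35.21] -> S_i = -1.57 + -8.41*i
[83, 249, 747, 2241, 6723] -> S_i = 83*3^i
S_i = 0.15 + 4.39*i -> [0.15, 4.54, 8.93, 13.32, 17.71]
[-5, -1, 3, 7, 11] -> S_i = -5 + 4*i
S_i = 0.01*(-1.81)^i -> [0.01, -0.02, 0.03, -0.06, 0.11]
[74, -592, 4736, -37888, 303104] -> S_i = 74*-8^i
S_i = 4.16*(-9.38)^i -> [4.16, -39.02, 366.02, -3433.22, 32203.62]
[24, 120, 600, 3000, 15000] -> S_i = 24*5^i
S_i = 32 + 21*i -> [32, 53, 74, 95, 116]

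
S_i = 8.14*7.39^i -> [8.14, 60.15, 444.54, 3285.17, 24277.4]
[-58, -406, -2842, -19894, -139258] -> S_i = -58*7^i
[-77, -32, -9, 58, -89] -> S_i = Random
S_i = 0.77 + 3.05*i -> [0.77, 3.82, 6.87, 9.92, 12.97]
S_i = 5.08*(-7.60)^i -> [5.08, -38.61, 293.42, -2230.0, 16947.99]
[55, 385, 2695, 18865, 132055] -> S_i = 55*7^i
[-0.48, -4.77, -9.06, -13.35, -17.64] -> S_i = -0.48 + -4.29*i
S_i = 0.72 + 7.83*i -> [0.72, 8.55, 16.38, 24.21, 32.04]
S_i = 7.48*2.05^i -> [7.48, 15.33, 31.43, 64.44, 132.1]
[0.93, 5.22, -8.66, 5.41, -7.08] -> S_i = Random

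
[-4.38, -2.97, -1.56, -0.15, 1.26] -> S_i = -4.38 + 1.41*i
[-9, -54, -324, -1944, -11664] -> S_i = -9*6^i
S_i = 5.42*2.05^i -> [5.42, 11.11, 22.78, 46.69, 95.72]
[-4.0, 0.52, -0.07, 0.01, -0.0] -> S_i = -4.00*(-0.13)^i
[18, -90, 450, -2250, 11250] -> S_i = 18*-5^i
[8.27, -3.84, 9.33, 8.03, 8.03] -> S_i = Random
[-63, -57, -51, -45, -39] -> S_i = -63 + 6*i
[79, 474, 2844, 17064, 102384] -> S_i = 79*6^i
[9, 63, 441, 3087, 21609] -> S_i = 9*7^i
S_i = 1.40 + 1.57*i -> [1.4, 2.97, 4.54, 6.11, 7.68]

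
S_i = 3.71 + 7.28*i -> [3.71, 10.99, 18.27, 25.55, 32.83]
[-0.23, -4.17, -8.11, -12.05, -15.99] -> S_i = -0.23 + -3.94*i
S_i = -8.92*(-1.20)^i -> [-8.92, 10.7, -12.84, 15.41, -18.5]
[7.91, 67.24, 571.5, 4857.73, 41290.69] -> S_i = 7.91*8.50^i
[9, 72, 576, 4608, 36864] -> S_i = 9*8^i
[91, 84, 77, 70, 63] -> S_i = 91 + -7*i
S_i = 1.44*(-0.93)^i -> [1.44, -1.34, 1.25, -1.16, 1.08]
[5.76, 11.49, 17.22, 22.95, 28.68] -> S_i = 5.76 + 5.73*i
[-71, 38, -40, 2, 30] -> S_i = Random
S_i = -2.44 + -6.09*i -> [-2.44, -8.53, -14.62, -20.71, -26.8]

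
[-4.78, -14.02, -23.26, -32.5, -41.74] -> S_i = -4.78 + -9.24*i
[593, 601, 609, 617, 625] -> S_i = 593 + 8*i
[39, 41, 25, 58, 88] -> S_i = Random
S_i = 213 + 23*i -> [213, 236, 259, 282, 305]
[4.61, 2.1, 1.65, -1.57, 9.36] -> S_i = Random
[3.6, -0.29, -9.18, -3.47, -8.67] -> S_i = Random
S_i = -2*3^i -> [-2, -6, -18, -54, -162]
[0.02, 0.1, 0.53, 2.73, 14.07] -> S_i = 0.02*5.15^i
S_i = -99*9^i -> [-99, -891, -8019, -72171, -649539]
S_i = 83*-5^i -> [83, -415, 2075, -10375, 51875]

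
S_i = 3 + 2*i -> [3, 5, 7, 9, 11]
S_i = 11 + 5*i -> [11, 16, 21, 26, 31]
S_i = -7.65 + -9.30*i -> [-7.65, -16.95, -26.25, -35.55, -44.85]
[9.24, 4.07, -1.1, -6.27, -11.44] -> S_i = 9.24 + -5.17*i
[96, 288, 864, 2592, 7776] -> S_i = 96*3^i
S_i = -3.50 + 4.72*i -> [-3.5, 1.22, 5.94, 10.66, 15.38]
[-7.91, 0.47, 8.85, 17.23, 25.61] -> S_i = -7.91 + 8.38*i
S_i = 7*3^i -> [7, 21, 63, 189, 567]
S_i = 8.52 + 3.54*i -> [8.52, 12.06, 15.6, 19.14, 22.68]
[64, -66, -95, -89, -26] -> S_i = Random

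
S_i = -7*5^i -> [-7, -35, -175, -875, -4375]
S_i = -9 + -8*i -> [-9, -17, -25, -33, -41]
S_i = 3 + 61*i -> [3, 64, 125, 186, 247]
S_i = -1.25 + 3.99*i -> [-1.25, 2.74, 6.73, 10.72, 14.71]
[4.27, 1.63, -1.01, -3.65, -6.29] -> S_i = 4.27 + -2.64*i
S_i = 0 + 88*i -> [0, 88, 176, 264, 352]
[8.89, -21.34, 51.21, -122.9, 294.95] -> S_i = 8.89*(-2.40)^i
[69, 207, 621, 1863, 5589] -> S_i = 69*3^i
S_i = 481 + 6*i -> [481, 487, 493, 499, 505]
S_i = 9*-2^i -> [9, -18, 36, -72, 144]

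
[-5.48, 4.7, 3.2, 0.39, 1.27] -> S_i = Random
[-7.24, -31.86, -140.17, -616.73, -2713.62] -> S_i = -7.24*4.40^i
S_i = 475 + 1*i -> [475, 476, 477, 478, 479]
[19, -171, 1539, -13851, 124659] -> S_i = 19*-9^i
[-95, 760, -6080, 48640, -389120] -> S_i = -95*-8^i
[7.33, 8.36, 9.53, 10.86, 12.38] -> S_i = 7.33*1.14^i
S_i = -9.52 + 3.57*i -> [-9.52, -5.95, -2.38, 1.19, 4.76]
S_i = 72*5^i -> [72, 360, 1800, 9000, 45000]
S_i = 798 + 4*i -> [798, 802, 806, 810, 814]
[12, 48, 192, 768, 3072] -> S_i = 12*4^i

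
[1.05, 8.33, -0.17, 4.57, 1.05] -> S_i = Random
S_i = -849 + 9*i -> [-849, -840, -831, -822, -813]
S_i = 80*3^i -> [80, 240, 720, 2160, 6480]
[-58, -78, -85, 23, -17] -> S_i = Random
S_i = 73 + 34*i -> [73, 107, 141, 175, 209]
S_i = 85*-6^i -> [85, -510, 3060, -18360, 110160]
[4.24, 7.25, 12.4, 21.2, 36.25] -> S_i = 4.24*1.71^i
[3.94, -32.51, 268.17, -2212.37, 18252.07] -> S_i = 3.94*(-8.25)^i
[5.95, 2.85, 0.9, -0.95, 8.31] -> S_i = Random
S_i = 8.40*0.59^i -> [8.4, 4.96, 2.92, 1.73, 1.02]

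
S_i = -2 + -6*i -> [-2, -8, -14, -20, -26]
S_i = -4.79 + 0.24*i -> [-4.79, -4.55, -4.31, -4.07, -3.83]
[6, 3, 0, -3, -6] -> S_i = 6 + -3*i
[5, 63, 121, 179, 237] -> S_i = 5 + 58*i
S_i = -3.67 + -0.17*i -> [-3.67, -3.84, -4.01, -4.18, -4.35]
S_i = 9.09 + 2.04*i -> [9.09, 11.13, 13.17, 15.21, 17.25]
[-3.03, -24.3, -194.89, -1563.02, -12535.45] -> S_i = -3.03*8.02^i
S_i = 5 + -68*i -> [5, -63, -131, -199, -267]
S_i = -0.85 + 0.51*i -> [-0.85, -0.34, 0.17, 0.68, 1.19]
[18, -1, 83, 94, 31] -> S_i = Random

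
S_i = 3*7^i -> [3, 21, 147, 1029, 7203]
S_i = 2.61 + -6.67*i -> [2.61, -4.06, -10.73, -17.4, -24.07]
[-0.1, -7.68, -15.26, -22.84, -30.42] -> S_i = -0.10 + -7.58*i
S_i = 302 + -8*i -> [302, 294, 286, 278, 270]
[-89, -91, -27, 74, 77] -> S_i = Random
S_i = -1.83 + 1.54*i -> [-1.83, -0.29, 1.25, 2.79, 4.33]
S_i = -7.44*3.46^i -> [-7.44, -25.74, -89.07, -308.18, -1066.29]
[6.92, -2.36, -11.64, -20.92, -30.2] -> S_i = 6.92 + -9.28*i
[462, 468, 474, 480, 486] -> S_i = 462 + 6*i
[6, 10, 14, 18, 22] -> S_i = 6 + 4*i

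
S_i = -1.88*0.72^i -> [-1.88, -1.35, -0.97, -0.7, -0.51]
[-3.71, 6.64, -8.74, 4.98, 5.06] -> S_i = Random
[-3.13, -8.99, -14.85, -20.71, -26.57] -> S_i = -3.13 + -5.86*i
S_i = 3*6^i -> [3, 18, 108, 648, 3888]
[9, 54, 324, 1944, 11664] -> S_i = 9*6^i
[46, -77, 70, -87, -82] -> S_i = Random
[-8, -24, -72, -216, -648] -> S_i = -8*3^i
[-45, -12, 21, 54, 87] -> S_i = -45 + 33*i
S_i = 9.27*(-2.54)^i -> [9.27, -23.55, 59.81, -151.91, 385.85]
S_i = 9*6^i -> [9, 54, 324, 1944, 11664]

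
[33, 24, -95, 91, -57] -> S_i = Random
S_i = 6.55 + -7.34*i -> [6.55, -0.79, -8.13, -15.47, -22.81]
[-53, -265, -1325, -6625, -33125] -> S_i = -53*5^i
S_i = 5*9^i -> [5, 45, 405, 3645, 32805]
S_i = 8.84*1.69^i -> [8.84, 14.94, 25.25, 42.67, 72.11]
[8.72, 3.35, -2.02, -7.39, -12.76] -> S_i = 8.72 + -5.37*i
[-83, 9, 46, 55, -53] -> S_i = Random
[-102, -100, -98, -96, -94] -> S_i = -102 + 2*i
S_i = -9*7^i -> [-9, -63, -441, -3087, -21609]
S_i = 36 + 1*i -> [36, 37, 38, 39, 40]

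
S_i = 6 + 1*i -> [6, 7, 8, 9, 10]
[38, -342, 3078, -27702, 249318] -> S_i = 38*-9^i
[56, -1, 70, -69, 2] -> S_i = Random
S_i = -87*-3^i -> [-87, 261, -783, 2349, -7047]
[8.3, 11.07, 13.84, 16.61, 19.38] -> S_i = 8.30 + 2.77*i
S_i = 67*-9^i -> [67, -603, 5427, -48843, 439587]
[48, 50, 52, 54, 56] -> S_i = 48 + 2*i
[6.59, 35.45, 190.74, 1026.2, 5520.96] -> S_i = 6.59*5.38^i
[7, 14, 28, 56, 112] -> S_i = 7*2^i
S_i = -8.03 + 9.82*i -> [-8.03, 1.79, 11.61, 21.43, 31.25]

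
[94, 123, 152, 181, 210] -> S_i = 94 + 29*i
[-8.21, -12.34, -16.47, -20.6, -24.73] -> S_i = -8.21 + -4.13*i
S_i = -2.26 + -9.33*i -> [-2.26, -11.59, -20.92, -30.25, -39.58]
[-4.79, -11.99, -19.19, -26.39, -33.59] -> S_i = -4.79 + -7.20*i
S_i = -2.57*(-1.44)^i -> [-2.57, 3.7, -5.33, 7.67, -11.05]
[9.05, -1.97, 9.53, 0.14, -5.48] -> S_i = Random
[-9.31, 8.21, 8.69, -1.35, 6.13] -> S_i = Random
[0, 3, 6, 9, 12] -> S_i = 0 + 3*i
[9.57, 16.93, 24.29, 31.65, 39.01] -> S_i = 9.57 + 7.36*i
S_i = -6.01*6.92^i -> [-6.01, -41.59, -287.8, -1991.56, -13781.57]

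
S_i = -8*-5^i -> [-8, 40, -200, 1000, -5000]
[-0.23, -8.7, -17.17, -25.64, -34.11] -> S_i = -0.23 + -8.47*i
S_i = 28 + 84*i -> [28, 112, 196, 280, 364]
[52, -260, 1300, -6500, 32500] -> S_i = 52*-5^i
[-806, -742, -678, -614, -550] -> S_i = -806 + 64*i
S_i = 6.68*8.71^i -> [6.68, 58.18, 506.77, 4413.99, 38445.82]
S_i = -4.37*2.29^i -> [-4.37, -10.01, -22.92, -52.48, -120.18]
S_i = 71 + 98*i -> [71, 169, 267, 365, 463]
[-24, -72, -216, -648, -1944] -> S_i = -24*3^i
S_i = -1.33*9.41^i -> [-1.33, -12.52, -117.77, -1108.21, -10428.22]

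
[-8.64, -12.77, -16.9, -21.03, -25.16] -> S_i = -8.64 + -4.13*i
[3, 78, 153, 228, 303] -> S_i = 3 + 75*i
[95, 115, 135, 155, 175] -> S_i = 95 + 20*i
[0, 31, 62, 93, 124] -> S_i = 0 + 31*i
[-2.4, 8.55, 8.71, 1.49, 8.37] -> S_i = Random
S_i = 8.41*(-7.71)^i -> [8.41, -64.84, 499.92, -3854.42, 29717.58]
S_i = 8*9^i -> [8, 72, 648, 5832, 52488]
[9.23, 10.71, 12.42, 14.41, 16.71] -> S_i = 9.23*1.16^i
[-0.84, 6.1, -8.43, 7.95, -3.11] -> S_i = Random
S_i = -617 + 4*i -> [-617, -613, -609, -605, -601]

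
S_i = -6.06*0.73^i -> [-6.06, -4.42, -3.23, -2.36, -1.72]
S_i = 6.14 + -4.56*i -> [6.14, 1.58, -2.98, -7.54, -12.1]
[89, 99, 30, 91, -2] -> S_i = Random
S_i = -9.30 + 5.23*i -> [-9.3, -4.07, 1.16, 6.39, 11.62]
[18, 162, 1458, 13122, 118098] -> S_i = 18*9^i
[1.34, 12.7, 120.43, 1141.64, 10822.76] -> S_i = 1.34*9.48^i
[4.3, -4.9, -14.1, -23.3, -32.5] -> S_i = 4.30 + -9.20*i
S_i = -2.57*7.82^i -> [-2.57, -20.1, -157.16, -1229.0, -9610.81]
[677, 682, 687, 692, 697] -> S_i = 677 + 5*i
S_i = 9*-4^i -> [9, -36, 144, -576, 2304]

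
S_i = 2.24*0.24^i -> [2.24, 0.54, 0.13, 0.03, 0.01]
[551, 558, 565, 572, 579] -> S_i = 551 + 7*i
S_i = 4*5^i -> [4, 20, 100, 500, 2500]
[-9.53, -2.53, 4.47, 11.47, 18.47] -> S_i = -9.53 + 7.00*i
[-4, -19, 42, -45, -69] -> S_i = Random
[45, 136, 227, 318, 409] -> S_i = 45 + 91*i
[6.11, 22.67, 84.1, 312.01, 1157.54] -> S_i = 6.11*3.71^i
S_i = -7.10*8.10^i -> [-7.1, -57.51, -465.83, -3773.23, -30563.17]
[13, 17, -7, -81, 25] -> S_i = Random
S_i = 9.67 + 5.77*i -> [9.67, 15.44, 21.21, 26.98, 32.75]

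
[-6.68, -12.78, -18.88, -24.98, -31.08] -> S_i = -6.68 + -6.10*i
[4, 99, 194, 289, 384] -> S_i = 4 + 95*i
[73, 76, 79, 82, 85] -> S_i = 73 + 3*i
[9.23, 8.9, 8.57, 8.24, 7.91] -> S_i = 9.23 + -0.33*i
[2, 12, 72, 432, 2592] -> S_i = 2*6^i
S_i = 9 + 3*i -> [9, 12, 15, 18, 21]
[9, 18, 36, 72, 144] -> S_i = 9*2^i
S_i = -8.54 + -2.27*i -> [-8.54, -10.81, -13.08, -15.35, -17.62]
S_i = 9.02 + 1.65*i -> [9.02, 10.67, 12.32, 13.97, 15.62]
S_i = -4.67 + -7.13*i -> [-4.67, -11.8, -18.93, -26.06, -33.19]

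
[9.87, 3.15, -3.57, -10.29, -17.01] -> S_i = 9.87 + -6.72*i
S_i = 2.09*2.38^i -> [2.09, 4.97, 11.84, 28.18, 67.06]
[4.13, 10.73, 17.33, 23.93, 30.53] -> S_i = 4.13 + 6.60*i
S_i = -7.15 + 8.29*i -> [-7.15, 1.14, 9.43, 17.72, 26.01]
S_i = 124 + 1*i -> [124, 125, 126, 127, 128]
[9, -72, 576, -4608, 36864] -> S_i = 9*-8^i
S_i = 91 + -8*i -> [91, 83, 75, 67, 59]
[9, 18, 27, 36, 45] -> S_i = 9 + 9*i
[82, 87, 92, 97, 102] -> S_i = 82 + 5*i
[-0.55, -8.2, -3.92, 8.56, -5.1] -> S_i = Random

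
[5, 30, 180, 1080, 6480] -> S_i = 5*6^i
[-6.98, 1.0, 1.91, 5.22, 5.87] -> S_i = Random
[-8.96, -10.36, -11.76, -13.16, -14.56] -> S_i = -8.96 + -1.40*i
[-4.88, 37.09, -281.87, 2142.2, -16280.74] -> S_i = -4.88*(-7.60)^i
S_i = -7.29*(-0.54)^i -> [-7.29, 3.94, -2.13, 1.15, -0.62]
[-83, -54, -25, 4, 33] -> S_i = -83 + 29*i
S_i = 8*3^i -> [8, 24, 72, 216, 648]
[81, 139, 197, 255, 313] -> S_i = 81 + 58*i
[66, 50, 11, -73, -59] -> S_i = Random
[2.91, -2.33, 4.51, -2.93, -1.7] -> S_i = Random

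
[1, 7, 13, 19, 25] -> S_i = 1 + 6*i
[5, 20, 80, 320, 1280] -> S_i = 5*4^i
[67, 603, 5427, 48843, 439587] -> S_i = 67*9^i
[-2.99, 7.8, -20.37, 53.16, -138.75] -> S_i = -2.99*(-2.61)^i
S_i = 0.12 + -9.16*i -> [0.12, -9.04, -18.2, -27.36, -36.52]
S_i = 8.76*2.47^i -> [8.76, 21.64, 53.44, 132.01, 326.06]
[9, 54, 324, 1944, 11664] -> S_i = 9*6^i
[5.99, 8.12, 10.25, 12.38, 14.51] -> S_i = 5.99 + 2.13*i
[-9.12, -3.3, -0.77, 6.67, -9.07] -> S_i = Random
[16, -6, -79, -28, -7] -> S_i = Random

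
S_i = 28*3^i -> [28, 84, 252, 756, 2268]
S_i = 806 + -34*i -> [806, 772, 738, 704, 670]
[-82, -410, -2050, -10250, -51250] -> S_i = -82*5^i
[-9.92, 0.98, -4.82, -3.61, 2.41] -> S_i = Random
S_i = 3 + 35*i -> [3, 38, 73, 108, 143]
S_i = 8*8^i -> [8, 64, 512, 4096, 32768]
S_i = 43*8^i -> [43, 344, 2752, 22016, 176128]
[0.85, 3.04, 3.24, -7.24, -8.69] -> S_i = Random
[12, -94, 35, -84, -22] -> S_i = Random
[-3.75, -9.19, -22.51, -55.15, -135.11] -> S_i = -3.75*2.45^i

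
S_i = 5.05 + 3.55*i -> [5.05, 8.6, 12.15, 15.7, 19.25]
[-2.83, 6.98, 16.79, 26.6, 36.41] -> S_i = -2.83 + 9.81*i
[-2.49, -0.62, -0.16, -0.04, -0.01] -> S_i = -2.49*0.25^i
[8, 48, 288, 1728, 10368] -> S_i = 8*6^i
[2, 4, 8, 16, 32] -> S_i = 2*2^i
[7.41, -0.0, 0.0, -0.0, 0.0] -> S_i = 7.41*-0.00^i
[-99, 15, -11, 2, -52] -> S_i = Random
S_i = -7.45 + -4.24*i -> [-7.45, -11.69, -15.93, -20.17, -24.41]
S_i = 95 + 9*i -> [95, 104, 113, 122, 131]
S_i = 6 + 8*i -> [6, 14, 22, 30, 38]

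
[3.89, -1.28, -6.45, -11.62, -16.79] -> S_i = 3.89 + -5.17*i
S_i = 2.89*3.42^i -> [2.89, 9.88, 33.8, 115.6, 395.37]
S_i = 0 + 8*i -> [0, 8, 16, 24, 32]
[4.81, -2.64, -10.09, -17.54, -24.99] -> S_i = 4.81 + -7.45*i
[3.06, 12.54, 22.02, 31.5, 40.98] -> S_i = 3.06 + 9.48*i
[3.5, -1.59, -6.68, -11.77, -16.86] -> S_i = 3.50 + -5.09*i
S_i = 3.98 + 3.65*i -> [3.98, 7.63, 11.28, 14.93, 18.58]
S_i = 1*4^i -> [1, 4, 16, 64, 256]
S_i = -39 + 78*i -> [-39, 39, 117, 195, 273]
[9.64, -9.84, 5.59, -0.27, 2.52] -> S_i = Random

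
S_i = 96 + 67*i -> [96, 163, 230, 297, 364]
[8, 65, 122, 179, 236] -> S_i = 8 + 57*i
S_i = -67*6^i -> [-67, -402, -2412, -14472, -86832]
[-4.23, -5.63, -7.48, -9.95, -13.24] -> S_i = -4.23*1.33^i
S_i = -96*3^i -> [-96, -288, -864, -2592, -7776]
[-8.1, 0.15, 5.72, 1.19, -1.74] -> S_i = Random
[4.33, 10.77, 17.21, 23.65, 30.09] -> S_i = 4.33 + 6.44*i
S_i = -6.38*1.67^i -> [-6.38, -10.65, -17.79, -29.71, -49.62]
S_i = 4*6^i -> [4, 24, 144, 864, 5184]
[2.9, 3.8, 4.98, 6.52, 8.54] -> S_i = 2.90*1.31^i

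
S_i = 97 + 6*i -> [97, 103, 109, 115, 121]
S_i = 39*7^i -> [39, 273, 1911, 13377, 93639]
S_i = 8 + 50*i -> [8, 58, 108, 158, 208]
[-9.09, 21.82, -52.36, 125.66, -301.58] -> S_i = -9.09*(-2.40)^i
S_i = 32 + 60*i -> [32, 92, 152, 212, 272]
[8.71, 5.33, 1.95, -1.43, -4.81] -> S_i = 8.71 + -3.38*i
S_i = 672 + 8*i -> [672, 680, 688, 696, 704]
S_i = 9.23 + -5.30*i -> [9.23, 3.93, -1.37, -6.67, -11.97]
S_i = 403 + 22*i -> [403, 425, 447, 469, 491]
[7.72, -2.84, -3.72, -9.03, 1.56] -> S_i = Random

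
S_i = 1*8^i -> [1, 8, 64, 512, 4096]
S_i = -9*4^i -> [-9, -36, -144, -576, -2304]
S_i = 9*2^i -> [9, 18, 36, 72, 144]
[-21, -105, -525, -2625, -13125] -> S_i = -21*5^i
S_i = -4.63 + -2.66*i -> [-4.63, -7.29, -9.95, -12.61, -15.27]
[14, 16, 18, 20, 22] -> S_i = 14 + 2*i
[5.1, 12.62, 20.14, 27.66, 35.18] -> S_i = 5.10 + 7.52*i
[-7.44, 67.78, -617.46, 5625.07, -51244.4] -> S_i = -7.44*(-9.11)^i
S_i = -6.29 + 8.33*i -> [-6.29, 2.04, 10.37, 18.7, 27.03]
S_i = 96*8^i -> [96, 768, 6144, 49152, 393216]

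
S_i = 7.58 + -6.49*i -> [7.58, 1.09, -5.4, -11.89, -18.38]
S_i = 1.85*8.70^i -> [1.85, 16.1, 140.03, 1218.23, 10598.61]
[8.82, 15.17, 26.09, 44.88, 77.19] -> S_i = 8.82*1.72^i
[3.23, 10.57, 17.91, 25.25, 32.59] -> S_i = 3.23 + 7.34*i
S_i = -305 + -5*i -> [-305, -310, -315, -320, -325]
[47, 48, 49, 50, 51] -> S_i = 47 + 1*i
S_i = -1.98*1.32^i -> [-1.98, -2.61, -3.45, -4.55, -6.01]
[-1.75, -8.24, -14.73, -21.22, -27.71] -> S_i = -1.75 + -6.49*i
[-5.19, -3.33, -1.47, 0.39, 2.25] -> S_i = -5.19 + 1.86*i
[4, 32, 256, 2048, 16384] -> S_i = 4*8^i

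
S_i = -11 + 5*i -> [-11, -6, -1, 4, 9]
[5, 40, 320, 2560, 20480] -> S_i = 5*8^i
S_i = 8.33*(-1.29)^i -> [8.33, -10.75, 13.86, -17.88, 23.07]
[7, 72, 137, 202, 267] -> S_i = 7 + 65*i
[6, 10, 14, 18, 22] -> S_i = 6 + 4*i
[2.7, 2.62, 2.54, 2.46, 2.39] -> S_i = 2.70*0.97^i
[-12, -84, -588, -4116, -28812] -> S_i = -12*7^i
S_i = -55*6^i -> [-55, -330, -1980, -11880, -71280]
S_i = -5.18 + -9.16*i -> [-5.18, -14.34, -23.5, -32.66, -41.82]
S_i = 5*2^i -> [5, 10, 20, 40, 80]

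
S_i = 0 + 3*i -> [0, 3, 6, 9, 12]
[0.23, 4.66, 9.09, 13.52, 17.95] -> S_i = 0.23 + 4.43*i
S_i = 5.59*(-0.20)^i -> [5.59, -1.12, 0.22, -0.04, 0.01]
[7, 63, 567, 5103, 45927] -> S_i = 7*9^i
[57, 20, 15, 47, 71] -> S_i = Random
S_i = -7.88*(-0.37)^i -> [-7.88, 2.92, -1.08, 0.4, -0.15]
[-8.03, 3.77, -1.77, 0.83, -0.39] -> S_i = -8.03*(-0.47)^i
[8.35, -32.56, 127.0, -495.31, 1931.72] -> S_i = 8.35*(-3.90)^i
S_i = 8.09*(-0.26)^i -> [8.09, -2.1, 0.55, -0.14, 0.04]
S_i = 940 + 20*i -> [940, 960, 980, 1000, 1020]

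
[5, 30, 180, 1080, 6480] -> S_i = 5*6^i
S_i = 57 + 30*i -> [57, 87, 117, 147, 177]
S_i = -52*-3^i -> [-52, 156, -468, 1404, -4212]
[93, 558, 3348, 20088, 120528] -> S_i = 93*6^i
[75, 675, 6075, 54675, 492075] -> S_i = 75*9^i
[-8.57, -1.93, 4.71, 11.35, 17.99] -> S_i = -8.57 + 6.64*i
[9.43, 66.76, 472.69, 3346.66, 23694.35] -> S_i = 9.43*7.08^i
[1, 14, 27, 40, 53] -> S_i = 1 + 13*i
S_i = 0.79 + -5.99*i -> [0.79, -5.2, -11.19, -17.18, -23.17]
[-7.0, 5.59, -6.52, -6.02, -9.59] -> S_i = Random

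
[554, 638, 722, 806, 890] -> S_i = 554 + 84*i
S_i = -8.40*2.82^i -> [-8.4, -23.69, -66.8, -188.38, -531.22]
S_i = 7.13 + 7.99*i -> [7.13, 15.12, 23.11, 31.1, 39.09]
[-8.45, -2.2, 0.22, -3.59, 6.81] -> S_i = Random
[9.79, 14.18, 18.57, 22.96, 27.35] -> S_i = 9.79 + 4.39*i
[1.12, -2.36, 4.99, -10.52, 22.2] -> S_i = 1.12*(-2.11)^i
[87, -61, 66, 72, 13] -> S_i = Random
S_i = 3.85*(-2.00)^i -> [3.85, -7.7, 15.4, -30.8, 61.6]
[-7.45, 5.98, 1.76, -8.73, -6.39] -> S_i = Random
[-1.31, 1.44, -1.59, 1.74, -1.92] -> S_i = -1.31*(-1.10)^i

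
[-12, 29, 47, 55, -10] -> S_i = Random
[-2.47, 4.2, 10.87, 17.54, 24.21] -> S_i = -2.47 + 6.67*i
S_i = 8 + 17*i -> [8, 25, 42, 59, 76]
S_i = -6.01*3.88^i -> [-6.01, -23.32, -90.48, -351.05, -1362.08]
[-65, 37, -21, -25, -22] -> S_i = Random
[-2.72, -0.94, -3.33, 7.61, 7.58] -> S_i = Random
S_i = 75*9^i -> [75, 675, 6075, 54675, 492075]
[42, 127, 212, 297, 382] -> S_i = 42 + 85*i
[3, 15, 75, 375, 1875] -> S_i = 3*5^i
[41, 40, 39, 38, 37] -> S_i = 41 + -1*i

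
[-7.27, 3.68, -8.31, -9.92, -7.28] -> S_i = Random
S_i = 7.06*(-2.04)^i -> [7.06, -14.4, 29.38, -59.94, 122.27]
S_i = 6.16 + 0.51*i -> [6.16, 6.67, 7.18, 7.69, 8.2]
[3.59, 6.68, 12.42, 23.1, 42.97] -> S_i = 3.59*1.86^i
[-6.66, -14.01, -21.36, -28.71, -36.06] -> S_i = -6.66 + -7.35*i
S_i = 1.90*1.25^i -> [1.9, 2.38, 2.97, 3.71, 4.64]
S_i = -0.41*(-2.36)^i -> [-0.41, 0.97, -2.28, 5.39, -12.72]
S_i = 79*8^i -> [79, 632, 5056, 40448, 323584]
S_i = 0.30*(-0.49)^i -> [0.3, -0.15, 0.07, -0.04, 0.02]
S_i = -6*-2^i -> [-6, 12, -24, 48, -96]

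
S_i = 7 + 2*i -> [7, 9, 11, 13, 15]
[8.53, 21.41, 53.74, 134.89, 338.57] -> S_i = 8.53*2.51^i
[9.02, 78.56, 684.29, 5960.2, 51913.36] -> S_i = 9.02*8.71^i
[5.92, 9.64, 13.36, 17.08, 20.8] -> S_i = 5.92 + 3.72*i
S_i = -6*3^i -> [-6, -18, -54, -162, -486]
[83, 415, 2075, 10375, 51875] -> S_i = 83*5^i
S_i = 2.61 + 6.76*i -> [2.61, 9.37, 16.13, 22.89, 29.65]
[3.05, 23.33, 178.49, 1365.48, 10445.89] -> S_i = 3.05*7.65^i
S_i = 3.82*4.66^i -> [3.82, 17.8, 82.95, 386.56, 1801.39]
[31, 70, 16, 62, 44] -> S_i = Random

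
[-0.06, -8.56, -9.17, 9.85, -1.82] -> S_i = Random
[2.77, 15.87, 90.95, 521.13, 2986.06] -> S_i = 2.77*5.73^i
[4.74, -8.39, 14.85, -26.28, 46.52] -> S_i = 4.74*(-1.77)^i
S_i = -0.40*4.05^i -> [-0.4, -1.62, -6.56, -26.57, -107.62]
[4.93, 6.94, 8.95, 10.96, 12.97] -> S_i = 4.93 + 2.01*i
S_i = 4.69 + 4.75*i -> [4.69, 9.44, 14.19, 18.94, 23.69]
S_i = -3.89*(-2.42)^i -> [-3.89, 9.41, -22.78, 55.13, -133.42]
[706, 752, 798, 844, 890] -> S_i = 706 + 46*i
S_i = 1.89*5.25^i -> [1.89, 9.92, 52.09, 273.49, 1435.82]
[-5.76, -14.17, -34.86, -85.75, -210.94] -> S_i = -5.76*2.46^i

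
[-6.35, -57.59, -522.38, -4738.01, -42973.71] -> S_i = -6.35*9.07^i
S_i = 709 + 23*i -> [709, 732, 755, 778, 801]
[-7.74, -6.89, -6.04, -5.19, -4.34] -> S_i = -7.74 + 0.85*i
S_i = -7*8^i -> [-7, -56, -448, -3584, -28672]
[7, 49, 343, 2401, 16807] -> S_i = 7*7^i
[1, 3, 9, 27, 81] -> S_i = 1*3^i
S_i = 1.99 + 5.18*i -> [1.99, 7.17, 12.35, 17.53, 22.71]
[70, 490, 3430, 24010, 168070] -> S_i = 70*7^i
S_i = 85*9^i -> [85, 765, 6885, 61965, 557685]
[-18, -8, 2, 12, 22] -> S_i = -18 + 10*i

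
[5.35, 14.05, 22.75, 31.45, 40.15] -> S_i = 5.35 + 8.70*i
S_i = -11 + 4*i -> [-11, -7, -3, 1, 5]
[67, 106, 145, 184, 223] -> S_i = 67 + 39*i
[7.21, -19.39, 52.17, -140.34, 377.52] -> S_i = 7.21*(-2.69)^i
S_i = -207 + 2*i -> [-207, -205, -203, -201, -199]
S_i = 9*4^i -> [9, 36, 144, 576, 2304]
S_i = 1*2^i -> [1, 2, 4, 8, 16]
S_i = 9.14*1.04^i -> [9.14, 9.51, 9.89, 10.28, 10.69]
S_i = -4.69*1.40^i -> [-4.69, -6.57, -9.19, -12.87, -18.02]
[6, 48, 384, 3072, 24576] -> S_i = 6*8^i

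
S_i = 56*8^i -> [56, 448, 3584, 28672, 229376]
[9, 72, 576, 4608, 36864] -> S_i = 9*8^i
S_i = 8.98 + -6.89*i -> [8.98, 2.09, -4.8, -11.69, -18.58]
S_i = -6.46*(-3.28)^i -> [-6.46, 21.19, -69.5, 227.96, -747.7]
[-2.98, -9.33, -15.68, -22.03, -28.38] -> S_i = -2.98 + -6.35*i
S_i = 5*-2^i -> [5, -10, 20, -40, 80]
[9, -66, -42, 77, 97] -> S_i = Random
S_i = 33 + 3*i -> [33, 36, 39, 42, 45]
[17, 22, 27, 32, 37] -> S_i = 17 + 5*i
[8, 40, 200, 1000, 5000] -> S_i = 8*5^i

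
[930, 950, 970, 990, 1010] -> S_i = 930 + 20*i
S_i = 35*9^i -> [35, 315, 2835, 25515, 229635]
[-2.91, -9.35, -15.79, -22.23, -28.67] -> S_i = -2.91 + -6.44*i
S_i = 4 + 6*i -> [4, 10, 16, 22, 28]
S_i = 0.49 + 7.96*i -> [0.49, 8.45, 16.41, 24.37, 32.33]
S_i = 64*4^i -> [64, 256, 1024, 4096, 16384]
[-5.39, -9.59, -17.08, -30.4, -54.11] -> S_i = -5.39*1.78^i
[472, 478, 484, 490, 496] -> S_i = 472 + 6*i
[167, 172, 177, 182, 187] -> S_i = 167 + 5*i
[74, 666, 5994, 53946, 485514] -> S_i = 74*9^i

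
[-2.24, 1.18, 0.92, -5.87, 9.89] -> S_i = Random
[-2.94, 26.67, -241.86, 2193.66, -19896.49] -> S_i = -2.94*(-9.07)^i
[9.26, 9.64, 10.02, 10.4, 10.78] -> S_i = 9.26 + 0.38*i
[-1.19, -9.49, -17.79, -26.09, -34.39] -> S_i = -1.19 + -8.30*i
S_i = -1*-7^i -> [-1, 7, -49, 343, -2401]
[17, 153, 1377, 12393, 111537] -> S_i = 17*9^i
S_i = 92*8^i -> [92, 736, 5888, 47104, 376832]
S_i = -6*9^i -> [-6, -54, -486, -4374, -39366]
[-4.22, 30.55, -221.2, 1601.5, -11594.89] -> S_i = -4.22*(-7.24)^i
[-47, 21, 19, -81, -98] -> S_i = Random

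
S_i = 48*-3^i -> [48, -144, 432, -1296, 3888]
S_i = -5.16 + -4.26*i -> [-5.16, -9.42, -13.68, -17.94, -22.2]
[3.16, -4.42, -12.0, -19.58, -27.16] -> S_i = 3.16 + -7.58*i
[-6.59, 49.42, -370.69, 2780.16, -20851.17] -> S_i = -6.59*(-7.50)^i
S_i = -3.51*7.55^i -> [-3.51, -26.5, -200.08, -1510.59, -11404.99]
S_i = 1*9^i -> [1, 9, 81, 729, 6561]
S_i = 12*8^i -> [12, 96, 768, 6144, 49152]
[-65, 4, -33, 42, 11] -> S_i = Random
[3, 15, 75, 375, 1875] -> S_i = 3*5^i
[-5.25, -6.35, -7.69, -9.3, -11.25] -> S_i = -5.25*1.21^i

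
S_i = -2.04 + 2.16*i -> [-2.04, 0.12, 2.28, 4.44, 6.6]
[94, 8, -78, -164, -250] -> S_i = 94 + -86*i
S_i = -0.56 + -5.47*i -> [-0.56, -6.03, -11.5, -16.97, -22.44]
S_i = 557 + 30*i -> [557, 587, 617, 647, 677]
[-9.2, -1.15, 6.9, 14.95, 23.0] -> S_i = -9.20 + 8.05*i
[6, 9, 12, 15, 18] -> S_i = 6 + 3*i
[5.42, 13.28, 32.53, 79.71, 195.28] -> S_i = 5.42*2.45^i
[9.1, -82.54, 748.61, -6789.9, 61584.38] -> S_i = 9.10*(-9.07)^i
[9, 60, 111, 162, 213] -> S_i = 9 + 51*i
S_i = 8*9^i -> [8, 72, 648, 5832, 52488]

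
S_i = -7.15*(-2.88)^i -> [-7.15, 20.59, -59.3, 170.8, -491.9]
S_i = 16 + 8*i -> [16, 24, 32, 40, 48]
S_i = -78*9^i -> [-78, -702, -6318, -56862, -511758]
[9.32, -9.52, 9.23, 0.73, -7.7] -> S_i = Random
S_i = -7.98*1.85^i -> [-7.98, -14.76, -27.31, -50.53, -93.47]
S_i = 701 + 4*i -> [701, 705, 709, 713, 717]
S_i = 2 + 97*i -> [2, 99, 196, 293, 390]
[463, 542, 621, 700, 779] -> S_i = 463 + 79*i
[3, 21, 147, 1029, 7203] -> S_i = 3*7^i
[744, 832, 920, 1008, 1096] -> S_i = 744 + 88*i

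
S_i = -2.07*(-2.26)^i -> [-2.07, 4.68, -10.57, 23.89, -54.0]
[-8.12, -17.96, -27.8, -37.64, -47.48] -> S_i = -8.12 + -9.84*i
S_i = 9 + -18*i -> [9, -9, -27, -45, -63]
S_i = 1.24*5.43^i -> [1.24, 6.73, 36.56, 198.53, 1078.01]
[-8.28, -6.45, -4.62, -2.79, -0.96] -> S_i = -8.28 + 1.83*i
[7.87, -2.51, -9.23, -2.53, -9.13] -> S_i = Random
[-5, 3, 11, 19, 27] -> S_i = -5 + 8*i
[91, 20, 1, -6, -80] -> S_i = Random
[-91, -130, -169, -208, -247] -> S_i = -91 + -39*i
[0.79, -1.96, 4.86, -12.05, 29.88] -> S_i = 0.79*(-2.48)^i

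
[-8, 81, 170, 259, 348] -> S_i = -8 + 89*i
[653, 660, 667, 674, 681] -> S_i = 653 + 7*i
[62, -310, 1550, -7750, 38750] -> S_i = 62*-5^i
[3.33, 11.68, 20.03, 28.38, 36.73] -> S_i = 3.33 + 8.35*i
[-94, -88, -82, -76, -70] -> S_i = -94 + 6*i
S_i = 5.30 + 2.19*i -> [5.3, 7.49, 9.68, 11.87, 14.06]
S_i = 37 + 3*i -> [37, 40, 43, 46, 49]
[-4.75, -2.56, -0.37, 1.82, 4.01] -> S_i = -4.75 + 2.19*i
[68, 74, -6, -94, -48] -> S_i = Random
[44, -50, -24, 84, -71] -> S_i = Random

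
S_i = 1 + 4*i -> [1, 5, 9, 13, 17]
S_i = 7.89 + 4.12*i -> [7.89, 12.01, 16.13, 20.25, 24.37]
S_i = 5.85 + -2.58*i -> [5.85, 3.27, 0.69, -1.89, -4.47]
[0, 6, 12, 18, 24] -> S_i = 0 + 6*i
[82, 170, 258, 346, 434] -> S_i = 82 + 88*i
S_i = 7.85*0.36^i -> [7.85, 2.83, 1.02, 0.37, 0.13]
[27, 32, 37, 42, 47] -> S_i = 27 + 5*i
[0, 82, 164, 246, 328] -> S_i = 0 + 82*i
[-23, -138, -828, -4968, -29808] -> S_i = -23*6^i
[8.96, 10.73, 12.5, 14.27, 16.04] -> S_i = 8.96 + 1.77*i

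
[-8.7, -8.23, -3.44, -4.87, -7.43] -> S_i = Random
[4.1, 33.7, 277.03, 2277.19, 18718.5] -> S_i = 4.10*8.22^i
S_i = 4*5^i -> [4, 20, 100, 500, 2500]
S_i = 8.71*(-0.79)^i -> [8.71, -6.88, 5.44, -4.29, 3.39]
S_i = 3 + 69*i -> [3, 72, 141, 210, 279]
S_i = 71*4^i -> [71, 284, 1136, 4544, 18176]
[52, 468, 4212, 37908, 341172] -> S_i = 52*9^i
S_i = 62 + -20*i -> [62, 42, 22, 2, -18]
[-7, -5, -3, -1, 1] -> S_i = -7 + 2*i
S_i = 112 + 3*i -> [112, 115, 118, 121, 124]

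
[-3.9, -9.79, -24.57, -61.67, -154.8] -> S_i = -3.90*2.51^i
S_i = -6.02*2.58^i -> [-6.02, -15.53, -40.07, -103.38, -266.73]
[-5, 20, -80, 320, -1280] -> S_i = -5*-4^i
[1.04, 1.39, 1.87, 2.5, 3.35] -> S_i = 1.04*1.34^i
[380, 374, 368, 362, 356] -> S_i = 380 + -6*i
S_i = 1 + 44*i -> [1, 45, 89, 133, 177]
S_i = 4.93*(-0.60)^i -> [4.93, -2.96, 1.77, -1.06, 0.64]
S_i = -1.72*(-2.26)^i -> [-1.72, 3.89, -8.79, 19.85, -44.87]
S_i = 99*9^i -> [99, 891, 8019, 72171, 649539]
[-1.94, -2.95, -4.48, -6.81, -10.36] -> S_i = -1.94*1.52^i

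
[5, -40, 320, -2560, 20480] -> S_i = 5*-8^i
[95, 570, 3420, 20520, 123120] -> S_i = 95*6^i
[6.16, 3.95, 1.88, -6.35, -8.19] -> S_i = Random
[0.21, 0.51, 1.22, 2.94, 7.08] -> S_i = 0.21*2.41^i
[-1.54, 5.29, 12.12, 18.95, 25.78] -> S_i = -1.54 + 6.83*i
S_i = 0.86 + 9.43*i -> [0.86, 10.29, 19.72, 29.15, 38.58]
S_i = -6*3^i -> [-6, -18, -54, -162, -486]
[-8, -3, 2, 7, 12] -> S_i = -8 + 5*i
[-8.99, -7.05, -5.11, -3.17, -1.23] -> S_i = -8.99 + 1.94*i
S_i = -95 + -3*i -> [-95, -98, -101, -104, -107]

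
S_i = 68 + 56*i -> [68, 124, 180, 236, 292]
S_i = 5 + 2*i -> [5, 7, 9, 11, 13]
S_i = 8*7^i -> [8, 56, 392, 2744, 19208]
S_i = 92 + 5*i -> [92, 97, 102, 107, 112]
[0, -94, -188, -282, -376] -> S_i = 0 + -94*i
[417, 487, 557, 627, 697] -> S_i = 417 + 70*i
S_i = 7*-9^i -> [7, -63, 567, -5103, 45927]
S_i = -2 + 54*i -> [-2, 52, 106, 160, 214]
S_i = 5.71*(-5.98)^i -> [5.71, -34.15, 204.19, -1221.07, 7301.98]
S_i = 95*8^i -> [95, 760, 6080, 48640, 389120]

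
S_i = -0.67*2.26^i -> [-0.67, -1.51, -3.42, -7.73, -17.48]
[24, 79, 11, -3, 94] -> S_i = Random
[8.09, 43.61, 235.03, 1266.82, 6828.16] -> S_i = 8.09*5.39^i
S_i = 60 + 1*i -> [60, 61, 62, 63, 64]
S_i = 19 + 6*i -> [19, 25, 31, 37, 43]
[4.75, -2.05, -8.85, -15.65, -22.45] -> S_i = 4.75 + -6.80*i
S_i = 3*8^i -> [3, 24, 192, 1536, 12288]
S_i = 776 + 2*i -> [776, 778, 780, 782, 784]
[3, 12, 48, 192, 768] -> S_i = 3*4^i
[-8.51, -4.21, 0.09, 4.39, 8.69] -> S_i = -8.51 + 4.30*i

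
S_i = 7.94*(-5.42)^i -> [7.94, -43.03, 233.25, -1264.21, 6852.0]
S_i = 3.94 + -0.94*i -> [3.94, 3.0, 2.06, 1.12, 0.18]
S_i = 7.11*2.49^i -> [7.11, 17.7, 44.08, 109.77, 273.32]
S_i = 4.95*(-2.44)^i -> [4.95, -12.08, 29.47, -71.91, 175.45]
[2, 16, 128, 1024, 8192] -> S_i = 2*8^i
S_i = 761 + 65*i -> [761, 826, 891, 956, 1021]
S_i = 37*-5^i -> [37, -185, 925, -4625, 23125]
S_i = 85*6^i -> [85, 510, 3060, 18360, 110160]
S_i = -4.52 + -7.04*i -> [-4.52, -11.56, -18.6, -25.64, -32.68]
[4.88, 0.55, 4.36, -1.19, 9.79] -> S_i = Random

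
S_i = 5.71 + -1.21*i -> [5.71, 4.5, 3.29, 2.08, 0.87]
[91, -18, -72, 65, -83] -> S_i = Random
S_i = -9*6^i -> [-9, -54, -324, -1944, -11664]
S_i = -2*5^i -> [-2, -10, -50, -250, -1250]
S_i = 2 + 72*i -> [2, 74, 146, 218, 290]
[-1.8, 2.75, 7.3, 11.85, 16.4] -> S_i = -1.80 + 4.55*i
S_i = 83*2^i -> [83, 166, 332, 664, 1328]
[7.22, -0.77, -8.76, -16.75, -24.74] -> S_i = 7.22 + -7.99*i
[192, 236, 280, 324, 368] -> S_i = 192 + 44*i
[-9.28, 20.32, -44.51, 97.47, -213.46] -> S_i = -9.28*(-2.19)^i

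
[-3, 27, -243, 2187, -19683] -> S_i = -3*-9^i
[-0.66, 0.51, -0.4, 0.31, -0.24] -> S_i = -0.66*(-0.78)^i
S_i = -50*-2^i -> [-50, 100, -200, 400, -800]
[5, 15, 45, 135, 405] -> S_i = 5*3^i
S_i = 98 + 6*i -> [98, 104, 110, 116, 122]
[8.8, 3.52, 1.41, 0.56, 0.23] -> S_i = 8.80*0.40^i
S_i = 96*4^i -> [96, 384, 1536, 6144, 24576]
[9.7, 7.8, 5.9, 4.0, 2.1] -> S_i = 9.70 + -1.90*i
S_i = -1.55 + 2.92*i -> [-1.55, 1.37, 4.29, 7.21, 10.13]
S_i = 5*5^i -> [5, 25, 125, 625, 3125]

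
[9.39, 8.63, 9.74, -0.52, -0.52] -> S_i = Random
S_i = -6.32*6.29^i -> [-6.32, -39.75, -250.05, -1572.78, -9892.81]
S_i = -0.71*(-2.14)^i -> [-0.71, 1.52, -3.25, 6.96, -14.89]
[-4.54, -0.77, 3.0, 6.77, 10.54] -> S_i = -4.54 + 3.77*i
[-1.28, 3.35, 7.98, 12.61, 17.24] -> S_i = -1.28 + 4.63*i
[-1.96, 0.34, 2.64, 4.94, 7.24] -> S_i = -1.96 + 2.30*i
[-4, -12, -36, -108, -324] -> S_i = -4*3^i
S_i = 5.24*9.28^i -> [5.24, 48.63, 451.26, 4187.7, 38861.83]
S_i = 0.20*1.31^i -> [0.2, 0.26, 0.34, 0.45, 0.59]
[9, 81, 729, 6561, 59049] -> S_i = 9*9^i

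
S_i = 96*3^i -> [96, 288, 864, 2592, 7776]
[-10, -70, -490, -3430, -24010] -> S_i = -10*7^i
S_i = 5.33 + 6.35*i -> [5.33, 11.68, 18.03, 24.38, 30.73]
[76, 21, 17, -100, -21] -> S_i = Random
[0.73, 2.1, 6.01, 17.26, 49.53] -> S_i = 0.73*2.87^i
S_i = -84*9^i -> [-84, -756, -6804, -61236, -551124]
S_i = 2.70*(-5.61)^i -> [2.7, -15.15, 84.97, -476.71, 2674.33]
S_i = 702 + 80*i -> [702, 782, 862, 942, 1022]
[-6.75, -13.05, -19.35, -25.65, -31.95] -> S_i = -6.75 + -6.30*i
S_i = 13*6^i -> [13, 78, 468, 2808, 16848]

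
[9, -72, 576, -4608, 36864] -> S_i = 9*-8^i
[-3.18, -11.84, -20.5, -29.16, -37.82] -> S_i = -3.18 + -8.66*i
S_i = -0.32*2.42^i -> [-0.32, -0.77, -1.87, -4.54, -10.98]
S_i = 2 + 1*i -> [2, 3, 4, 5, 6]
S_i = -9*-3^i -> [-9, 27, -81, 243, -729]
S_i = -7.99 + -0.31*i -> [-7.99, -8.3, -8.61, -8.92, -9.23]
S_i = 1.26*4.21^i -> [1.26, 5.3, 22.33, 94.02, 395.82]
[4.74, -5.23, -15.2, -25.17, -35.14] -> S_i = 4.74 + -9.97*i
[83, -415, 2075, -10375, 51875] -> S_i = 83*-5^i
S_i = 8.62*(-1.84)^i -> [8.62, -15.86, 29.18, -53.7, 98.8]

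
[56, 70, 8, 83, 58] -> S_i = Random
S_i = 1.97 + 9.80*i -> [1.97, 11.77, 21.57, 31.37, 41.17]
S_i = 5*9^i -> [5, 45, 405, 3645, 32805]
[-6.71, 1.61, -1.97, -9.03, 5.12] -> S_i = Random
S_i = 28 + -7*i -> [28, 21, 14, 7, 0]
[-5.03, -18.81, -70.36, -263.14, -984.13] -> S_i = -5.03*3.74^i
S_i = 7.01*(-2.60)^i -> [7.01, -18.23, 47.39, -123.21, 320.34]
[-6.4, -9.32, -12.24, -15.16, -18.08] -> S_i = -6.40 + -2.92*i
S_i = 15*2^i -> [15, 30, 60, 120, 240]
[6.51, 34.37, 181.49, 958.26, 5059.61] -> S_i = 6.51*5.28^i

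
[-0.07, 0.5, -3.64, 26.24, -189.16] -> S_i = -0.07*(-7.21)^i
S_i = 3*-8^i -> [3, -24, 192, -1536, 12288]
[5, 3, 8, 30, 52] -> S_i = Random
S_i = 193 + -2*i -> [193, 191, 189, 187, 185]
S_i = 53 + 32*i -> [53, 85, 117, 149, 181]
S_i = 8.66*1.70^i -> [8.66, 14.72, 25.03, 42.55, 72.33]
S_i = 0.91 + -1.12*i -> [0.91, -0.21, -1.33, -2.45, -3.57]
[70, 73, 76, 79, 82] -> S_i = 70 + 3*i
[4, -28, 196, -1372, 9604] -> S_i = 4*-7^i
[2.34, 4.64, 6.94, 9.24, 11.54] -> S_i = 2.34 + 2.30*i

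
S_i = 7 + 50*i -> [7, 57, 107, 157, 207]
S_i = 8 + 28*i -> [8, 36, 64, 92, 120]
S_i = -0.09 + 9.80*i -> [-0.09, 9.71, 19.51, 29.31, 39.11]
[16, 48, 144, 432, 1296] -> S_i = 16*3^i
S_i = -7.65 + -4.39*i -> [-7.65, -12.04, -16.43, -20.82, -25.21]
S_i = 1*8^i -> [1, 8, 64, 512, 4096]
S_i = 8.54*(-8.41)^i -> [8.54, -71.82, 604.02, -5079.79, 42721.04]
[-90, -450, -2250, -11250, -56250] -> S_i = -90*5^i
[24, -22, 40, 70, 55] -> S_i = Random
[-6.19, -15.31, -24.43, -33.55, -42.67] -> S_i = -6.19 + -9.12*i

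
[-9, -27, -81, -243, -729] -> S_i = -9*3^i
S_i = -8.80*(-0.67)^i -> [-8.8, 5.9, -3.95, 2.65, -1.77]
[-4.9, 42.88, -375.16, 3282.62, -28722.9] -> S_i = -4.90*(-8.75)^i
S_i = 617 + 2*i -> [617, 619, 621, 623, 625]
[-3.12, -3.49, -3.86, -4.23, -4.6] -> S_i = -3.12 + -0.37*i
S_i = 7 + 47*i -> [7, 54, 101, 148, 195]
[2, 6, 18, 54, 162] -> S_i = 2*3^i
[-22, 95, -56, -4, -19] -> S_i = Random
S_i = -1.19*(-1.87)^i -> [-1.19, 2.23, -4.16, 7.78, -14.55]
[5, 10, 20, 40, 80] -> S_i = 5*2^i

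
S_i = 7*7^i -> [7, 49, 343, 2401, 16807]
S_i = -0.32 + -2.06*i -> [-0.32, -2.38, -4.44, -6.5, -8.56]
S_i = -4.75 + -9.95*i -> [-4.75, -14.7, -24.65, -34.6, -44.55]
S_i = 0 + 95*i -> [0, 95, 190, 285, 380]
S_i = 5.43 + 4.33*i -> [5.43, 9.76, 14.09, 18.42, 22.75]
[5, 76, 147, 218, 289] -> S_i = 5 + 71*i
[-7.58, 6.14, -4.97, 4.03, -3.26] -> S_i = -7.58*(-0.81)^i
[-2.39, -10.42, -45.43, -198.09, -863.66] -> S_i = -2.39*4.36^i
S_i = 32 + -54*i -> [32, -22, -76, -130, -184]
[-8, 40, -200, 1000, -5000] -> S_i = -8*-5^i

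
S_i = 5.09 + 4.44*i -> [5.09, 9.53, 13.97, 18.41, 22.85]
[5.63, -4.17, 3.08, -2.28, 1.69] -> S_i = 5.63*(-0.74)^i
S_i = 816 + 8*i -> [816, 824, 832, 840, 848]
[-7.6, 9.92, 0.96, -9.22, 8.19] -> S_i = Random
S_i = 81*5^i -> [81, 405, 2025, 10125, 50625]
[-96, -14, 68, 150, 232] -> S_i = -96 + 82*i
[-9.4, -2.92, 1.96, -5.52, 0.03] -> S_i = Random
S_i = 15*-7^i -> [15, -105, 735, -5145, 36015]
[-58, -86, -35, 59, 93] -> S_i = Random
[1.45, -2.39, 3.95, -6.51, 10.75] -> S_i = 1.45*(-1.65)^i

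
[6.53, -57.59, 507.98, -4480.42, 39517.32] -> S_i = 6.53*(-8.82)^i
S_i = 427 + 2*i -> [427, 429, 431, 433, 435]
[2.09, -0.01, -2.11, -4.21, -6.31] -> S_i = 2.09 + -2.10*i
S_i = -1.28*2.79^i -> [-1.28, -3.57, -9.96, -27.8, -77.56]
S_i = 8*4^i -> [8, 32, 128, 512, 2048]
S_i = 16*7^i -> [16, 112, 784, 5488, 38416]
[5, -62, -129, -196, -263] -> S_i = 5 + -67*i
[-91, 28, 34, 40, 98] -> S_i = Random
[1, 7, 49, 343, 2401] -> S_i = 1*7^i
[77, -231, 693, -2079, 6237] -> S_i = 77*-3^i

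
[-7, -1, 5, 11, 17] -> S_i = -7 + 6*i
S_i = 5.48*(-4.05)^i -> [5.48, -22.19, 89.89, -364.04, 1474.35]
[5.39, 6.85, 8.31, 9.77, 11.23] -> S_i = 5.39 + 1.46*i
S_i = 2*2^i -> [2, 4, 8, 16, 32]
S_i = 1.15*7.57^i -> [1.15, 8.71, 65.9, 498.87, 3776.43]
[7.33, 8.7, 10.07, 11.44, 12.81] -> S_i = 7.33 + 1.37*i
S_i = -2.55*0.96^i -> [-2.55, -2.45, -2.35, -2.26, -2.17]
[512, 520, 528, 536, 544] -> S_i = 512 + 8*i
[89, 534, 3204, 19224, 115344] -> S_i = 89*6^i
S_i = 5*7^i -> [5, 35, 245, 1715, 12005]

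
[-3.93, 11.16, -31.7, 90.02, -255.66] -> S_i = -3.93*(-2.84)^i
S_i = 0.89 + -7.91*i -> [0.89, -7.02, -14.93, -22.84, -30.75]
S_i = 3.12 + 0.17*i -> [3.12, 3.29, 3.46, 3.63, 3.8]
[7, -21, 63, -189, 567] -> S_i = 7*-3^i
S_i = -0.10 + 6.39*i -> [-0.1, 6.29, 12.68, 19.07, 25.46]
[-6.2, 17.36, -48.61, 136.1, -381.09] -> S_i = -6.20*(-2.80)^i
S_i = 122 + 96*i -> [122, 218, 314, 410, 506]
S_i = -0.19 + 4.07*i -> [-0.19, 3.88, 7.95, 12.02, 16.09]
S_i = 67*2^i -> [67, 134, 268, 536, 1072]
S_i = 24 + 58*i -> [24, 82, 140, 198, 256]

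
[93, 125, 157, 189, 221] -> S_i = 93 + 32*i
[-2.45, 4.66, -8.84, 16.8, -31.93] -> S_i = -2.45*(-1.90)^i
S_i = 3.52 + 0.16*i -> [3.52, 3.68, 3.84, 4.0, 4.16]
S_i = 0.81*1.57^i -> [0.81, 1.27, 2.0, 3.13, 4.92]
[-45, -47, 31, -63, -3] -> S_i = Random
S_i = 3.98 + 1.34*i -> [3.98, 5.32, 6.66, 8.0, 9.34]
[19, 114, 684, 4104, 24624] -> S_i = 19*6^i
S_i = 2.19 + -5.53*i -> [2.19, -3.34, -8.87, -14.4, -19.93]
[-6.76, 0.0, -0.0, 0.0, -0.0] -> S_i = -6.76*-0.00^i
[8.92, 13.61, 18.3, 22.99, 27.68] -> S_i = 8.92 + 4.69*i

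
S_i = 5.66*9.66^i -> [5.66, 54.68, 528.17, 5102.09, 49286.15]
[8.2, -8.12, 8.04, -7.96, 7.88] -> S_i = 8.20*(-0.99)^i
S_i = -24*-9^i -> [-24, 216, -1944, 17496, -157464]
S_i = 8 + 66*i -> [8, 74, 140, 206, 272]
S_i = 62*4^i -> [62, 248, 992, 3968, 15872]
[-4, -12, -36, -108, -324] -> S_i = -4*3^i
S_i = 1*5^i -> [1, 5, 25, 125, 625]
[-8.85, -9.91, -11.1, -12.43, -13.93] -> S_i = -8.85*1.12^i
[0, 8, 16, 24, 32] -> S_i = 0 + 8*i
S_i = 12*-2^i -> [12, -24, 48, -96, 192]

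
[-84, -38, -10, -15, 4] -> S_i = Random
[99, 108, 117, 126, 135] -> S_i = 99 + 9*i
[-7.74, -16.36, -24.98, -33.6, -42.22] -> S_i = -7.74 + -8.62*i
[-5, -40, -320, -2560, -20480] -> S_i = -5*8^i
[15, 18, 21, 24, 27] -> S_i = 15 + 3*i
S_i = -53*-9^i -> [-53, 477, -4293, 38637, -347733]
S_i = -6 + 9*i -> [-6, 3, 12, 21, 30]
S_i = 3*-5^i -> [3, -15, 75, -375, 1875]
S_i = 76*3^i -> [76, 228, 684, 2052, 6156]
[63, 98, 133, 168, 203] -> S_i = 63 + 35*i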